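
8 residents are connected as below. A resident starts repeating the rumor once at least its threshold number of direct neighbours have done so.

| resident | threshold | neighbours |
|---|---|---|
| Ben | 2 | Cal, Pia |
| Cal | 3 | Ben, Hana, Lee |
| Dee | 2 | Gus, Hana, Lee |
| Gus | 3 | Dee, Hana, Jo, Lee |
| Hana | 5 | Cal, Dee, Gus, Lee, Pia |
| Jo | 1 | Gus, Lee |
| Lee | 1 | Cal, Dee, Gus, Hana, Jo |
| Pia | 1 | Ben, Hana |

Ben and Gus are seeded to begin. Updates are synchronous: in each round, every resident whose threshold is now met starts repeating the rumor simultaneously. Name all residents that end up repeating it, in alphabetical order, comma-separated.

Round 1 — Ben, Gus start repeating the rumor (initial).
Round 2 — checking thresholds:
  Cal: 1 of 3 neighbours < 3, below threshold.
  Dee: 1 of 3 neighbours < 2, below threshold.
  Hana: 1 of 5 neighbours < 5, below threshold.
  Jo: 1 of 2 neighbours ≥ 1, starts repeating the rumor.
  Lee: 1 of 5 neighbours ≥ 1, starts repeating the rumor.
  Pia: 1 of 2 neighbours ≥ 1, starts repeating the rumor.
Round 3 — checking thresholds:
  Cal: 2 of 3 neighbours < 3, below threshold.
  Dee: 2 of 3 neighbours ≥ 2, starts repeating the rumor.
  Hana: 3 of 5 neighbours < 5, below threshold.
Round 4 — no new spreads; cascade stops.

Ben, Dee, Gus, Jo, Lee, Pia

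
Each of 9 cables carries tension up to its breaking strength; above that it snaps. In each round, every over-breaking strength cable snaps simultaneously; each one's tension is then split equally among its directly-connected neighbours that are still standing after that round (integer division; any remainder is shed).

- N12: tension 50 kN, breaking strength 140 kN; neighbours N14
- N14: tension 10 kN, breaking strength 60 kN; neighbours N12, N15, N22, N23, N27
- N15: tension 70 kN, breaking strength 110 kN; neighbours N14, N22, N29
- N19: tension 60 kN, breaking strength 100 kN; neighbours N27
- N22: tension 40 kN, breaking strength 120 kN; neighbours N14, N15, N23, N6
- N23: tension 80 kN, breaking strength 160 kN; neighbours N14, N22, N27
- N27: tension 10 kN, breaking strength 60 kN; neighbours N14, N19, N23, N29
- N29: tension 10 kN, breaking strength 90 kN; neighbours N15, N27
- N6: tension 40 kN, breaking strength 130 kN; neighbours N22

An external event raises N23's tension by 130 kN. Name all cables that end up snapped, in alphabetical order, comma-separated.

N14, N15, N22, N23, N27, N29

Round 1 — N23 at 210 > 160. N23 snaps.
  N23 sheds 210 kN to N14, N22, N27: 70 each.
    N14: 10+70 = 80 > 60
    N22: 40+70 = 110 ≤ 120
    N27: 10+70 = 80 > 60
Round 2 — N14, N27 snap.
  N14 sheds 80 kN to N12, N15, N22: 26 each (2 lost).
    N12: 50+26 = 76 ≤ 140
    N15: 70+26 = 96 ≤ 110
    N22: 110+26 = 136 > 120
  N27 sheds 80 kN to N19, N29: 40 each.
    N19: 60+40 = 100 ≤ 100
    N29: 10+40 = 50 ≤ 90
Round 3 — N22 snaps.
  N22 sheds 136 kN to N15, N6: 68 each.
    N15: 96+68 = 164 > 110
    N6: 40+68 = 108 ≤ 130
Round 4 — N15 snaps.
  N15 sheds 164 kN to N29: 164 each.
    N29: 50+164 = 214 > 90
Round 5 — N29 snaps.
  N29 sheds 214 kN: no online neighbours, lost.
No further breaks.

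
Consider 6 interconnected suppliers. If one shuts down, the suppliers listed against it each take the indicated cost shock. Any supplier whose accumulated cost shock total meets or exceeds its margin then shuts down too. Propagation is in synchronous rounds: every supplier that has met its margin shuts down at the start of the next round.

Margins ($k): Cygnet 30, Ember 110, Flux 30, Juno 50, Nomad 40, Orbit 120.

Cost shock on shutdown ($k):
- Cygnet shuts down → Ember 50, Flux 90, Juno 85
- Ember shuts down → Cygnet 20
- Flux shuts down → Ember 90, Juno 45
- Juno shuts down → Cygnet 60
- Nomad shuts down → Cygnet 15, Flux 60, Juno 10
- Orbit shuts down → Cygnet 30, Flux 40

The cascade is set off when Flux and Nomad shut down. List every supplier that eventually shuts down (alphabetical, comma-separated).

Round 1 — Flux, Nomad shut down (initial).
  Cygnet: +15 → 15 < 30
  Ember: +90 → 90 < 110
  Juno: +45+10 → 55 ≥ 50
Round 2 — Juno shuts down.
  Cygnet: +60 → 75 ≥ 30
Round 3 — Cygnet shuts down.
  Ember: +50 → 140 ≥ 110
Round 4 — Ember shuts down.
No further shutdowns.

Cygnet, Ember, Flux, Juno, Nomad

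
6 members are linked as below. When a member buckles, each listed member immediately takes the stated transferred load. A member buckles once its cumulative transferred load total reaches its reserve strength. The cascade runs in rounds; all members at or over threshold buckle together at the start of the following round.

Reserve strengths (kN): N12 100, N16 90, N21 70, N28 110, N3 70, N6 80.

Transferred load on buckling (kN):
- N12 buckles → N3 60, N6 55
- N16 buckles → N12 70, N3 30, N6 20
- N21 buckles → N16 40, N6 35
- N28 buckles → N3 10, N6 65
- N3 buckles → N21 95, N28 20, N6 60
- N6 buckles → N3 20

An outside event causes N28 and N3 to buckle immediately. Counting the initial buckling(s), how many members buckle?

Round 1 — N28, N3 buckle (initial).
  N21: +95 → 95 ≥ 70
  N6: +65+60 → 125 ≥ 80
Round 2 — N21, N6 buckle.
  N16: +40 → 40 < 90
No further bucklings.

4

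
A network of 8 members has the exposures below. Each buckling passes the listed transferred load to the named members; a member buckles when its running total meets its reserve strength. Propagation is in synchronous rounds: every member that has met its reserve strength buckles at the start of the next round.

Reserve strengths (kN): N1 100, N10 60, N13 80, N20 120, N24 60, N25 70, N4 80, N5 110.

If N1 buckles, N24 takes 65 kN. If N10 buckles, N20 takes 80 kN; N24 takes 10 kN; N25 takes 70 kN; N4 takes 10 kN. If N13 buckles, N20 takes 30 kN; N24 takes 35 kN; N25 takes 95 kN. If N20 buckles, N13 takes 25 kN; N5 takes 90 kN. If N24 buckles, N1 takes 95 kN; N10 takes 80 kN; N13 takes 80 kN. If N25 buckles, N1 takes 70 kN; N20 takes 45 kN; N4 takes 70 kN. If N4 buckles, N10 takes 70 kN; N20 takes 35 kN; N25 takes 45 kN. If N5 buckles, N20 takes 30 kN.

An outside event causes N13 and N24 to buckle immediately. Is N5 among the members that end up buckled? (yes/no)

Round 1 — N13, N24 buckle (initial).
  N1: +95 → 95 < 100
  N10: +80 → 80 ≥ 60
  N20: +30 → 30 < 120
  N25: +95 → 95 ≥ 70
Round 2 — N10, N25 buckle.
  N1: +70 → 165 ≥ 100
  N20: +80+45 → 155 ≥ 120
  N4: +10+70 → 80 ≥ 80
Round 3 — N1, N20, N4 buckle.
  N5: +90 → 90 < 110
No further bucklings.

no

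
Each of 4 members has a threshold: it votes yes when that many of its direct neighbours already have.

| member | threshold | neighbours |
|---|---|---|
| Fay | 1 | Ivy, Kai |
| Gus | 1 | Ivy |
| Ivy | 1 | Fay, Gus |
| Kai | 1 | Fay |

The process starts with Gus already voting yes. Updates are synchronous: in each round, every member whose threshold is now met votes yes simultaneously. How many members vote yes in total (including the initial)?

Round 1 — Gus votes yes (initial).
Round 2 — checking thresholds:
  Ivy: 1 of 2 neighbours ≥ 1, votes yes.
Round 3 — checking thresholds:
  Fay: 1 of 2 neighbours ≥ 1, votes yes.
Round 4 — checking thresholds:
  Kai: 1 of 1 neighbours ≥ 1, votes yes.
Round 5 — no new yes votes; cascade stops.

4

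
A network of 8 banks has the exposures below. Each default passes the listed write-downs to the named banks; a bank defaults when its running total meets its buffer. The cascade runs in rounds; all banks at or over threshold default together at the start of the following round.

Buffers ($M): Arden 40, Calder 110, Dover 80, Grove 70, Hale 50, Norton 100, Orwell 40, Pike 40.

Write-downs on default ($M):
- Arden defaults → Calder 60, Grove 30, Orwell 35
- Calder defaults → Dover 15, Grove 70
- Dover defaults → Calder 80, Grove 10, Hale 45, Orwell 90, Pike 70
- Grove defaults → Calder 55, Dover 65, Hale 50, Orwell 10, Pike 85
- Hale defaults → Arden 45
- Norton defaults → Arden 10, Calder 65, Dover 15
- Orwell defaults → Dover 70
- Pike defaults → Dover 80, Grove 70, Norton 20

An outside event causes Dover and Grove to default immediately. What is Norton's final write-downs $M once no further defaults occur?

20

Round 1 — Dover, Grove default (initial).
  Calder: +80+55 → 135 ≥ 110
  Hale: +45+50 → 95 ≥ 50
  Orwell: +90+10 → 100 ≥ 40
  Pike: +70+85 → 155 ≥ 40
Round 2 — Calder, Hale, Orwell, Pike default.
  Arden: +45 → 45 ≥ 40
  Norton: +20 → 20 < 100
Round 3 — Arden defaults.
No further defaults.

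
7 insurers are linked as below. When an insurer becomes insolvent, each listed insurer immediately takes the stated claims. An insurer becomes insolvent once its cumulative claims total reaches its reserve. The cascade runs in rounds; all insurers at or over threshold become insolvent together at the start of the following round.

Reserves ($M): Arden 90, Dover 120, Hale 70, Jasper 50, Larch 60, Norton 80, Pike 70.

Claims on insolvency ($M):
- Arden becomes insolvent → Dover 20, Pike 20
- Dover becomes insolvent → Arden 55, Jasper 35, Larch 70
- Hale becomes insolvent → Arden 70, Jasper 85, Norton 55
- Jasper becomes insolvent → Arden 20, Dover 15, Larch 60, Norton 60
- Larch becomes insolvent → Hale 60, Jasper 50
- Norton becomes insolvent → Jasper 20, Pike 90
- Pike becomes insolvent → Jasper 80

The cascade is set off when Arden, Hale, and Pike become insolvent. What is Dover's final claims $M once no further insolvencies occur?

Round 1 — Arden, Hale, Pike become insolvent (initial).
  Dover: +20 → 20 < 120
  Jasper: +85+80 → 165 ≥ 50
  Norton: +55 → 55 < 80
Round 2 — Jasper becomes insolvent.
  Dover: +15 → 35 < 120
  Larch: +60 → 60 ≥ 60
  Norton: +60 → 115 ≥ 80
Round 3 — Larch, Norton become insolvent.
No further insolvencies.

35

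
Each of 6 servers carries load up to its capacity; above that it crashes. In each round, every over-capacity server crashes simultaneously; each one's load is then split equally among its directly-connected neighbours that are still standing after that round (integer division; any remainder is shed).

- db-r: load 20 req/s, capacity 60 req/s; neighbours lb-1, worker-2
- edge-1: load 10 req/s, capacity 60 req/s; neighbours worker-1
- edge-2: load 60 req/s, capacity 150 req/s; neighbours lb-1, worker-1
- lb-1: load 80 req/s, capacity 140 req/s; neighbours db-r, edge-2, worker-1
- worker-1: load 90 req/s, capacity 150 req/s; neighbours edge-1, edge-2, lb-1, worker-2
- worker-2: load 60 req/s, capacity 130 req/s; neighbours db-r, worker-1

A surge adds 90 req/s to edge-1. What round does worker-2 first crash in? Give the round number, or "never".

Round 1 — edge-1 at 100 > 60. edge-1 crashes.
  edge-1 sheds 100 req/s to worker-1: 100 each.
    worker-1: 90+100 = 190 > 150
Round 2 — worker-1 crashes.
  worker-1 sheds 190 req/s to edge-2, lb-1, worker-2: 63 each (1 lost).
    edge-2: 60+63 = 123 ≤ 150
    lb-1: 80+63 = 143 > 140
    worker-2: 60+63 = 123 ≤ 130
Round 3 — lb-1 crashes.
  lb-1 sheds 143 req/s to db-r, edge-2: 71 each (1 lost).
    db-r: 20+71 = 91 > 60
    edge-2: 123+71 = 194 > 150
Round 4 — db-r, edge-2 crash.
  db-r sheds 91 req/s to worker-2: 91 each.
    worker-2: 123+91 = 214 > 130
  edge-2 sheds 194 req/s: no online neighbours, lost.
Round 5 — worker-2 crashes.
  worker-2 sheds 214 req/s: no online neighbours, lost.
No further crashes.

5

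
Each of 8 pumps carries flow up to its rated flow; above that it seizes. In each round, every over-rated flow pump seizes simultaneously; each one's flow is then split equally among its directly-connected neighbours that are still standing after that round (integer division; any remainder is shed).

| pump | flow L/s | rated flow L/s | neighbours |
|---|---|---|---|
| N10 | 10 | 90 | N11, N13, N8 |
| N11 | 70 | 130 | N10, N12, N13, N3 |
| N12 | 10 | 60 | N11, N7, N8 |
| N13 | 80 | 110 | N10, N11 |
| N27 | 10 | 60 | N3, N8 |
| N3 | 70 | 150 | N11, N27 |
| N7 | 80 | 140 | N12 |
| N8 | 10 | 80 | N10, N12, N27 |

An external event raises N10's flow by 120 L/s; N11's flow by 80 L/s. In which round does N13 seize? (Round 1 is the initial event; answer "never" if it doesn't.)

Round 1 — N10 at 130 > 90; N11 at 150 > 130. N10, N11 seize.
  N10 sheds 130 L/s to N13, N8: 65 each.
    N13: 80+65 = 145 > 110
    N8: 10+65 = 75 ≤ 80
  N11 sheds 150 L/s to N12, N13, N3: 50 each.
    N12: 10+50 = 60 ≤ 60
    N13: 145+50 = 195 > 110
    N3: 70+50 = 120 ≤ 150
Round 2 — N13 seizes.
  N13 sheds 195 L/s: no online neighbours, lost.
No further seizures.

2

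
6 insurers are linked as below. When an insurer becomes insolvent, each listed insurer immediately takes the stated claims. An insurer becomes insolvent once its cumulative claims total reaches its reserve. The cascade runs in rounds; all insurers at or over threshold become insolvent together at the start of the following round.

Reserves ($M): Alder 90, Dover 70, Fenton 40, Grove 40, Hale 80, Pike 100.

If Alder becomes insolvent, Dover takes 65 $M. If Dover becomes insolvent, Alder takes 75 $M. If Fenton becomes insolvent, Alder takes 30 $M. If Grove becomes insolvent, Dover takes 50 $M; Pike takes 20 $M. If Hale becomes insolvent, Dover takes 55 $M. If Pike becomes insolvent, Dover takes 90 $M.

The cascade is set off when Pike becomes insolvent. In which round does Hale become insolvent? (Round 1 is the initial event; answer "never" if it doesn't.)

never

Round 1 — Pike becomes insolvent (initial).
  Dover: +90 → 90 ≥ 70
Round 2 — Dover becomes insolvent.
  Alder: +75 → 75 < 90
No further insolvencies.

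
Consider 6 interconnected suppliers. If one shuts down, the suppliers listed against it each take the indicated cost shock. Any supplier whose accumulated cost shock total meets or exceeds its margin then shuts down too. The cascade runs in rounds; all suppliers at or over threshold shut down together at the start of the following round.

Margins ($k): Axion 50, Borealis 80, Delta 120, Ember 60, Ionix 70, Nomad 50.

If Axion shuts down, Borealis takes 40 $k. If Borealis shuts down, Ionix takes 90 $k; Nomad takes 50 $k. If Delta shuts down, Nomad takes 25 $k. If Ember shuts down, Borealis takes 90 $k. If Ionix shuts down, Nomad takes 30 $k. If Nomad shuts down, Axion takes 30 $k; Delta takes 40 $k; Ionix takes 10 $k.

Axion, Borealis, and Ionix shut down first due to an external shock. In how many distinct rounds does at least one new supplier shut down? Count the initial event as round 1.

2

Round 1 — Axion, Borealis, Ionix shut down (initial).
  Nomad: +50+30 → 80 ≥ 50
Round 2 — Nomad shuts down.
  Delta: +40 → 40 < 120
No further shutdowns.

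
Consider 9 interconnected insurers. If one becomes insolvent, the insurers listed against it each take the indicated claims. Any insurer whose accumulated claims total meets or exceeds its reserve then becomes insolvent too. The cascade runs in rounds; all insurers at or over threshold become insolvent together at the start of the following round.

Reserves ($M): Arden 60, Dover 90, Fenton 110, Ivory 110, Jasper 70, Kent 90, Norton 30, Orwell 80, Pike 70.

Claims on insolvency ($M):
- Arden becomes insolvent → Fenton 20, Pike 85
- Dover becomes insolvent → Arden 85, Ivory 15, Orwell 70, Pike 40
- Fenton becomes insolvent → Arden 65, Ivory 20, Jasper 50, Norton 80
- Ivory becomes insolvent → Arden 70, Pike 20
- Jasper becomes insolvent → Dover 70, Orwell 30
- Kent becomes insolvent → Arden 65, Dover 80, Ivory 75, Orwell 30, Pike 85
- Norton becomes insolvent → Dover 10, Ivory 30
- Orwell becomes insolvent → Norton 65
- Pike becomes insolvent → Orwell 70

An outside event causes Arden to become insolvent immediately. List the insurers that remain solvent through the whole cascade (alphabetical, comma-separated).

Dover, Fenton, Ivory, Jasper, Kent, Norton, Orwell

Round 1 — Arden becomes insolvent (initial).
  Fenton: +20 → 20 < 110
  Pike: +85 → 85 ≥ 70
Round 2 — Pike becomes insolvent.
  Orwell: +70 → 70 < 80
No further insolvencies.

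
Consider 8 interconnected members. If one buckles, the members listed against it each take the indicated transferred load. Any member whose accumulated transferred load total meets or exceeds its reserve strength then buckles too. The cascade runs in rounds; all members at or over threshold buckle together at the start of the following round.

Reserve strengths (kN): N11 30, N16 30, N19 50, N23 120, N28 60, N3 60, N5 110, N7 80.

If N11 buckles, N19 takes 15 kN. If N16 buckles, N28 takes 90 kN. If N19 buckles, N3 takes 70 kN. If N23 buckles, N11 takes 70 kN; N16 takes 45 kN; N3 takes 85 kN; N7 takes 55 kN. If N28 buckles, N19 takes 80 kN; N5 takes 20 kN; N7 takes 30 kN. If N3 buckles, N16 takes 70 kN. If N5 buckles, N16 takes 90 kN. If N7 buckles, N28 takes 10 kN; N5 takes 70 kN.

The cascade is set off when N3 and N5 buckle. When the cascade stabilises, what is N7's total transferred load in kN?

Round 1 — N3, N5 buckle (initial).
  N16: +70+90 → 160 ≥ 30
Round 2 — N16 buckles.
  N28: +90 → 90 ≥ 60
Round 3 — N28 buckles.
  N19: +80 → 80 ≥ 50
  N7: +30 → 30 < 80
Round 4 — N19 buckles.
No further bucklings.

30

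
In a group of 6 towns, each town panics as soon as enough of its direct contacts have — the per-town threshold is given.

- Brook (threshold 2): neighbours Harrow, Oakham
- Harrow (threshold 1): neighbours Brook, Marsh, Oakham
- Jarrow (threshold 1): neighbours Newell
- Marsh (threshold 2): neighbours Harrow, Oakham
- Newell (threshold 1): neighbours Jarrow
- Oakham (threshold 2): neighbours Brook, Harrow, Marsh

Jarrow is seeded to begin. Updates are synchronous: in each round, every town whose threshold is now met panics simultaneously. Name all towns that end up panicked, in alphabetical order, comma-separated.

Jarrow, Newell

Round 1 — Jarrow panics (initial).
Round 2 — checking thresholds:
  Newell: 1 of 1 neighbours ≥ 1, panics.
Round 3 — no new panics; cascade stops.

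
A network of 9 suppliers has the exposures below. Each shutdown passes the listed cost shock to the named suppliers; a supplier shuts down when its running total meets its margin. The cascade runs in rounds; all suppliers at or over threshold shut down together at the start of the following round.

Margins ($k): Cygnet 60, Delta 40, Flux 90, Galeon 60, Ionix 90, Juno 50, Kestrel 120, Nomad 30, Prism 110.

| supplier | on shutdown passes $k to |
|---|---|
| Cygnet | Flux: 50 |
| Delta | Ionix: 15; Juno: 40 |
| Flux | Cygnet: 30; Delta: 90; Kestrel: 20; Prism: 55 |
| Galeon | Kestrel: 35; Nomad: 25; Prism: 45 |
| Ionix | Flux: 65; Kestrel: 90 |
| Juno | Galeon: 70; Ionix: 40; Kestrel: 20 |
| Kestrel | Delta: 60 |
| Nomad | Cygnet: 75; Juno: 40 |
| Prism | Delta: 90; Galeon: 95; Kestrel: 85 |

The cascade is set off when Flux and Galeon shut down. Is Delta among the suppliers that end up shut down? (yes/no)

yes

Round 1 — Flux, Galeon shut down (initial).
  Cygnet: +30 → 30 < 60
  Delta: +90 → 90 ≥ 40
  Kestrel: +20+35 → 55 < 120
  Nomad: +25 → 25 < 30
  Prism: +55+45 → 100 < 110
Round 2 — Delta shuts down.
  Ionix: +15 → 15 < 90
  Juno: +40 → 40 < 50
No further shutdowns.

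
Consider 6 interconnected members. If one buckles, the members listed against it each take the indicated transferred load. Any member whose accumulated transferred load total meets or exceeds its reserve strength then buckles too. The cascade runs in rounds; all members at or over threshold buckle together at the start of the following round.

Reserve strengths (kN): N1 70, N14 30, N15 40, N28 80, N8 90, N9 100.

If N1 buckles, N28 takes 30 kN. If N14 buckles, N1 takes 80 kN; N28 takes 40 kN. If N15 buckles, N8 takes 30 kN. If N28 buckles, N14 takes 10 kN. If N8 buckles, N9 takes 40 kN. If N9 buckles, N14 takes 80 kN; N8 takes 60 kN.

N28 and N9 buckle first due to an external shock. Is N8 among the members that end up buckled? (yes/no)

Round 1 — N28, N9 buckle (initial).
  N14: +10+80 → 90 ≥ 30
  N8: +60 → 60 < 90
Round 2 — N14 buckles.
  N1: +80 → 80 ≥ 70
Round 3 — N1 buckles.
No further bucklings.

no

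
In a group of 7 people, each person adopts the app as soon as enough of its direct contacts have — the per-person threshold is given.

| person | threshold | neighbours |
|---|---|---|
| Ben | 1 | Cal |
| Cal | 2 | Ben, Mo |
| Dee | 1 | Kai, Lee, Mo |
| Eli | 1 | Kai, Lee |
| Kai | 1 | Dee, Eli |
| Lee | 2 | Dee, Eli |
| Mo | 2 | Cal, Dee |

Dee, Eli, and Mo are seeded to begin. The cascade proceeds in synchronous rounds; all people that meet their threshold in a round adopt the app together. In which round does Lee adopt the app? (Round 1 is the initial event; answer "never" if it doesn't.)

2

Round 1 — Dee, Eli, Mo adopt the app (initial).
Round 2 — checking thresholds:
  Cal: 1 of 2 neighbours < 2, holds.
  Kai: 2 of 2 neighbours ≥ 1, adopts the app.
  Lee: 2 of 2 neighbours ≥ 2, adopts the app.
Round 3 — no new adoptions; cascade stops.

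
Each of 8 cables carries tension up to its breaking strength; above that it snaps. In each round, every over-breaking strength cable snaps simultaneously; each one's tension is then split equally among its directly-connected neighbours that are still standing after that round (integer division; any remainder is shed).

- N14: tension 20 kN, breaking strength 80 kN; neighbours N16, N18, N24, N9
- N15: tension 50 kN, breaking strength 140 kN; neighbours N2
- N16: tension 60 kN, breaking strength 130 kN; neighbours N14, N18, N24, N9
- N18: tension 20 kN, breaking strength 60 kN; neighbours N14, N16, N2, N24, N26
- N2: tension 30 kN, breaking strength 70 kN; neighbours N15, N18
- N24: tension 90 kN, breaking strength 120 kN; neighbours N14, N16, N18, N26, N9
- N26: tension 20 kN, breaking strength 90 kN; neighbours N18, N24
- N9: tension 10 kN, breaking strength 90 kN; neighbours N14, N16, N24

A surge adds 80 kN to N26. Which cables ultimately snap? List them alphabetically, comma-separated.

Round 1 — N26 at 100 > 90. N26 snaps.
  N26 sheds 100 kN to N18, N24: 50 each.
    N18: 20+50 = 70 > 60
    N24: 90+50 = 140 > 120
Round 2 — N18, N24 snap.
  N18 sheds 70 kN to N14, N16, N2: 23 each (1 lost).
    N14: 20+23 = 43 ≤ 80
    N16: 60+23 = 83 ≤ 130
    N2: 30+23 = 53 ≤ 70
  N24 sheds 140 kN to N14, N16, N9: 46 each (2 lost).
    N14: 43+46 = 89 > 80
    N16: 83+46 = 129 ≤ 130
    N9: 10+46 = 56 ≤ 90
Round 3 — N14 snaps.
  N14 sheds 89 kN to N16, N9: 44 each (1 lost).
    N16: 129+44 = 173 > 130
    N9: 56+44 = 100 > 90
Round 4 — N16, N9 snap.
  N16 sheds 173 kN: no online neighbours, lost.
  N9 sheds 100 kN: no online neighbours, lost.
No further breaks.

N14, N16, N18, N24, N26, N9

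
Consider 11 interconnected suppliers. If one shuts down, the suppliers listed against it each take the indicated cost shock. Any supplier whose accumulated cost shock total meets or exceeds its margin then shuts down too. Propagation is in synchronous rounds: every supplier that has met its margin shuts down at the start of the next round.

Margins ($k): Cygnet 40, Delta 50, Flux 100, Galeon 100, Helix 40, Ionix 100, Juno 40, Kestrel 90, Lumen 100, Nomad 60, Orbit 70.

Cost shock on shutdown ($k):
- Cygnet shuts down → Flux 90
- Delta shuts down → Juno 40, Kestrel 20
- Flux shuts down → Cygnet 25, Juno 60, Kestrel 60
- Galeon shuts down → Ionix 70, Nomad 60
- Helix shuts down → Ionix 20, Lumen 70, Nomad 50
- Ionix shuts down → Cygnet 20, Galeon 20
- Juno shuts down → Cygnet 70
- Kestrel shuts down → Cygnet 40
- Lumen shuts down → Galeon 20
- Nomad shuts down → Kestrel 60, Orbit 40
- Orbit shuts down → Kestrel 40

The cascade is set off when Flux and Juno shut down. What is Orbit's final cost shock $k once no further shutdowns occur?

0

Round 1 — Flux, Juno shut down (initial).
  Cygnet: +25+70 → 95 ≥ 40
  Kestrel: +60 → 60 < 90
Round 2 — Cygnet shuts down.
No further shutdowns.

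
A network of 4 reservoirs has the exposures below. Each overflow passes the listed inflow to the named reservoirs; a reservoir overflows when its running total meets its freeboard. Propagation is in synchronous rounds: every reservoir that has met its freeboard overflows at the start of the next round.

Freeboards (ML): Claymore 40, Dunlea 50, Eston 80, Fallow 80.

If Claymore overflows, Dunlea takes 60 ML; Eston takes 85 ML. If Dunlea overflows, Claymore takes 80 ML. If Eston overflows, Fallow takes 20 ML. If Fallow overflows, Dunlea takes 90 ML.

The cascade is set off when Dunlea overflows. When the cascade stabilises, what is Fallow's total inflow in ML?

Round 1 — Dunlea overflows (initial).
  Claymore: +80 → 80 ≥ 40
Round 2 — Claymore overflows.
  Eston: +85 → 85 ≥ 80
Round 3 — Eston overflows.
  Fallow: +20 → 20 < 80
No further overflows.

20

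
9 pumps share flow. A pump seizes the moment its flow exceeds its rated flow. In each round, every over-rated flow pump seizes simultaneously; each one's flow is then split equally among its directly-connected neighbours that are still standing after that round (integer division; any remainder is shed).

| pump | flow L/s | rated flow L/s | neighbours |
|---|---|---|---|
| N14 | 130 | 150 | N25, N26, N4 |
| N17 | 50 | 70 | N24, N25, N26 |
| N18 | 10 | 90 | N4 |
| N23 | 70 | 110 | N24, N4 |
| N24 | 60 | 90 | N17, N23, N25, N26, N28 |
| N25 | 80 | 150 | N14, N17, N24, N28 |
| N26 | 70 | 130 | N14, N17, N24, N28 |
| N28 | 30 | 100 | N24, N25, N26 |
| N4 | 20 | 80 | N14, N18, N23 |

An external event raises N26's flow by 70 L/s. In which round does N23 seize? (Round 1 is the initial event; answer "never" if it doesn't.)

Round 1 — N26 at 140 > 130. N26 seizes.
  N26 sheds 140 L/s to N14, N17, N24, N28: 35 each.
    N14: 130+35 = 165 > 150
    N17: 50+35 = 85 > 70
    N24: 60+35 = 95 > 90
    N28: 30+35 = 65 ≤ 100
Round 2 — N14, N17, N24 seize.
  N14 sheds 165 L/s to N25, N4: 82 each (1 lost).
    N25: 80+82 = 162 > 150
    N4: 20+82 = 102 > 80
  N17 sheds 85 L/s to N25: 85 each.
    N25: 162+85 = 247 > 150
  N24 sheds 95 L/s to N23, N25, N28: 31 each (2 lost).
    N23: 70+31 = 101 ≤ 110
    N25: 247+31 = 278 > 150
    N28: 65+31 = 96 ≤ 100
Round 3 — N25, N4 seize.
  N25 sheds 278 L/s to N28: 278 each.
    N28: 96+278 = 374 > 100
  N4 sheds 102 L/s to N18, N23: 51 each.
    N18: 10+51 = 61 ≤ 90
    N23: 101+51 = 152 > 110
Round 4 — N23, N28 seize.
  N23 sheds 152 L/s: no online neighbours, lost.
  N28 sheds 374 L/s: no online neighbours, lost.
No further seizures.

4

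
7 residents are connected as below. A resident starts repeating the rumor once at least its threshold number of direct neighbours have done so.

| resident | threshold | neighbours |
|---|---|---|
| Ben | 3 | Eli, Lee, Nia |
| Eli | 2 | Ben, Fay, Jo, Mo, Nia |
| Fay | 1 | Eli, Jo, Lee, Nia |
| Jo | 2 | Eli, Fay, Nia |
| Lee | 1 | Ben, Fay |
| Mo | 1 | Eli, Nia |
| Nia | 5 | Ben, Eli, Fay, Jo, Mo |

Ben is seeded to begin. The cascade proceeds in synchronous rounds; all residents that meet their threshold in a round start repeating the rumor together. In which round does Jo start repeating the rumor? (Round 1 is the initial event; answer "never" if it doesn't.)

5

Round 1 — Ben starts repeating the rumor (initial).
Round 2 — checking thresholds:
  Eli: 1 of 5 neighbours < 2, holds.
  Lee: 1 of 2 neighbours ≥ 1, starts repeating the rumor.
  Nia: 1 of 5 neighbours < 5, holds.
Round 3 — checking thresholds:
  Eli: 1 of 5 neighbours < 2, holds.
  Fay: 1 of 4 neighbours ≥ 1, starts repeating the rumor.
  Nia: 1 of 5 neighbours < 5, holds.
Round 4 — checking thresholds:
  Eli: 2 of 5 neighbours ≥ 2, starts repeating the rumor.
  Jo: 1 of 3 neighbours < 2, holds.
  Nia: 2 of 5 neighbours < 5, holds.
Round 5 — checking thresholds:
  Jo: 2 of 3 neighbours ≥ 2, starts repeating the rumor.
  Mo: 1 of 2 neighbours ≥ 1, starts repeating the rumor.
  Nia: 3 of 5 neighbours < 5, holds.
Round 6 — checking thresholds:
  Nia: 5 of 5 neighbours ≥ 5, starts repeating the rumor.
Round 7 — no new spreads; cascade stops.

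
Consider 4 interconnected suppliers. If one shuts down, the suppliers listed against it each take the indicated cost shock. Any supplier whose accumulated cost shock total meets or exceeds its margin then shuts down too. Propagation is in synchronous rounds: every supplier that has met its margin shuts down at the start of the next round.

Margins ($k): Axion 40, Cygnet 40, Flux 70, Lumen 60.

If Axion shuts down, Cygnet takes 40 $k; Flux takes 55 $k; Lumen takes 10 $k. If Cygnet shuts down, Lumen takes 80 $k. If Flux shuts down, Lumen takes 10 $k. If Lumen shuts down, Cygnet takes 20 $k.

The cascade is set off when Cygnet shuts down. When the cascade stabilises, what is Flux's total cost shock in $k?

0

Round 1 — Cygnet shuts down (initial).
  Lumen: +80 → 80 ≥ 60
Round 2 — Lumen shuts down.
No further shutdowns.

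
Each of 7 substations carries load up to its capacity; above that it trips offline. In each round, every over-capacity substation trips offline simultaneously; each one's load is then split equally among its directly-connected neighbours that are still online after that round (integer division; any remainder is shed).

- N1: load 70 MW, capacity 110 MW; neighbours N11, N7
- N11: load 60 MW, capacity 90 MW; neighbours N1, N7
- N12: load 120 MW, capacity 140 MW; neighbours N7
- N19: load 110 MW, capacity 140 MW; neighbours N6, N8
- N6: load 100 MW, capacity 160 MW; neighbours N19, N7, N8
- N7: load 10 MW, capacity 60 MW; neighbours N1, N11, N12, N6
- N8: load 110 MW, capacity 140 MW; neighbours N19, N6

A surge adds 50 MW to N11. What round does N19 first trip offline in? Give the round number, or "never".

Round 1 — N11 at 110 > 90. N11 trips offline.
  N11 sheds 110 MW to N1, N7: 55 each.
    N1: 70+55 = 125 > 110
    N7: 10+55 = 65 > 60
Round 2 — N1, N7 trip offline.
  N1 sheds 125 MW: no online neighbours, lost.
  N7 sheds 65 MW to N12, N6: 32 each (1 lost).
    N12: 120+32 = 152 > 140
    N6: 100+32 = 132 ≤ 160
Round 3 — N12 trips offline.
  N12 sheds 152 MW: no online neighbours, lost.
No further trips.

never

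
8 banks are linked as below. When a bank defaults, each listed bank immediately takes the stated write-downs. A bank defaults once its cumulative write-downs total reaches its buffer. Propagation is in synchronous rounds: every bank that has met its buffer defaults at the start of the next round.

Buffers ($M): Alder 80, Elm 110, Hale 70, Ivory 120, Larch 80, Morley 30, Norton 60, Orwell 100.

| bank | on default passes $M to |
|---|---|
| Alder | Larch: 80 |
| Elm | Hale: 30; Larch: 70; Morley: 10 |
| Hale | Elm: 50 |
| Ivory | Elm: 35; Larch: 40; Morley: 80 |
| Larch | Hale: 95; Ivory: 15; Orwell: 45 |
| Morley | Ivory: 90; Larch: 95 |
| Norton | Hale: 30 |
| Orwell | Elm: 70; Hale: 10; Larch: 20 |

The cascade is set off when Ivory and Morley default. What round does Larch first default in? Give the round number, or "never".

Round 1 — Ivory, Morley default (initial).
  Elm: +35 → 35 < 110
  Larch: +40+95 → 135 ≥ 80
Round 2 — Larch defaults.
  Hale: +95 → 95 ≥ 70
  Orwell: +45 → 45 < 100
Round 3 — Hale defaults.
  Elm: +50 → 85 < 110
No further defaults.

2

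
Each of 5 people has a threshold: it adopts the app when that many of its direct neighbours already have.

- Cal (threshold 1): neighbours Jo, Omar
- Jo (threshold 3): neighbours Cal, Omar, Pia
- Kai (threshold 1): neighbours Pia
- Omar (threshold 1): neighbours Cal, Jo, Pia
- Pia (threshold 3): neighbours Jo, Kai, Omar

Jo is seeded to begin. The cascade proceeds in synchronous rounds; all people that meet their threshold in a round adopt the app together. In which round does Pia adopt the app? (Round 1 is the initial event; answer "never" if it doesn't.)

never

Round 1 — Jo adopts the app (initial).
Round 2 — checking thresholds:
  Cal: 1 of 2 neighbours ≥ 1, adopts the app.
  Omar: 1 of 3 neighbours ≥ 1, adopts the app.
  Pia: 1 of 3 neighbours < 3, holds.
Round 3 — no new adoptions; cascade stops.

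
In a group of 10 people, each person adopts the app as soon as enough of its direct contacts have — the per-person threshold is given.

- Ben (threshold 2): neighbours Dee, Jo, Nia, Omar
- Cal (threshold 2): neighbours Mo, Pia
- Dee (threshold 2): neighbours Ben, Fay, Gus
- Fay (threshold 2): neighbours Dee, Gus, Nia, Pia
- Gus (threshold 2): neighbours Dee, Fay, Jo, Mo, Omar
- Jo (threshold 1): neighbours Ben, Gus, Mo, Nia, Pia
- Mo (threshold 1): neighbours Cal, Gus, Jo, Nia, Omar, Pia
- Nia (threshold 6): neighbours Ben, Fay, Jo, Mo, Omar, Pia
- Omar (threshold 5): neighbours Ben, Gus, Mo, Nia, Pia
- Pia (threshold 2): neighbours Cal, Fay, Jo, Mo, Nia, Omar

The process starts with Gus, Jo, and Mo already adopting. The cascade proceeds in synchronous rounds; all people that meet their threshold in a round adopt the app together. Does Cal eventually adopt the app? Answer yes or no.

yes

Round 1 — Gus, Jo, Mo adopt the app (initial).
Round 2 — checking thresholds:
  Ben: 1 of 4 neighbours < 2, holds.
  Cal: 1 of 2 neighbours < 2, holds.
  Dee: 1 of 3 neighbours < 2, holds.
  Fay: 1 of 4 neighbours < 2, holds.
  Nia: 2 of 6 neighbours < 6, holds.
  Omar: 2 of 5 neighbours < 5, holds.
  Pia: 2 of 6 neighbours ≥ 2, adopts the app.
Round 3 — checking thresholds:
  Ben: 1 of 4 neighbours < 2, holds.
  Cal: 2 of 2 neighbours ≥ 2, adopts the app.
  Dee: 1 of 3 neighbours < 2, holds.
  Fay: 2 of 4 neighbours ≥ 2, adopts the app.
  Nia: 3 of 6 neighbours < 6, holds.
  Omar: 3 of 5 neighbours < 5, holds.
Round 4 — checking thresholds:
  Ben: 1 of 4 neighbours < 2, holds.
  Dee: 2 of 3 neighbours ≥ 2, adopts the app.
  Nia: 4 of 6 neighbours < 6, holds.
  Omar: 3 of 5 neighbours < 5, holds.
Round 5 — checking thresholds:
  Ben: 2 of 4 neighbours ≥ 2, adopts the app.
  Nia: 4 of 6 neighbours < 6, holds.
  Omar: 3 of 5 neighbours < 5, holds.
Round 6 — no new adoptions; cascade stops.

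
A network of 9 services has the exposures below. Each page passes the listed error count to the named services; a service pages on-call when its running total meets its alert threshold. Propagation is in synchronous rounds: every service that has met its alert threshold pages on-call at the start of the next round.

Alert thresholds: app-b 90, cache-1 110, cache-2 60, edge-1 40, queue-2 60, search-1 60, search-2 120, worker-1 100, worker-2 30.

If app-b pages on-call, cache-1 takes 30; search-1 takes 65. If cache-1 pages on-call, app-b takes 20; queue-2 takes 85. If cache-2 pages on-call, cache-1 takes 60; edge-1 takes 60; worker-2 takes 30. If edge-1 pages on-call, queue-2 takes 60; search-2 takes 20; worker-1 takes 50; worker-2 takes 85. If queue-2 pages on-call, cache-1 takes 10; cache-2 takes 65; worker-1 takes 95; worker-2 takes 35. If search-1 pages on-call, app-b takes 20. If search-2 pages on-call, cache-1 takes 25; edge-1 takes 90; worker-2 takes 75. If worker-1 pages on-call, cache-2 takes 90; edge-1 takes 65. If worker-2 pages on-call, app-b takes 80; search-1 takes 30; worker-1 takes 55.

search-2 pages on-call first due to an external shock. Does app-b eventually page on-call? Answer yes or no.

Round 1 — search-2 pages on-call (initial).
  cache-1: +25 → 25 < 110
  edge-1: +90 → 90 ≥ 40
  worker-2: +75 → 75 ≥ 30
Round 2 — edge-1, worker-2 page on-call.
  app-b: +80 → 80 < 90
  queue-2: +60 → 60 ≥ 60
  search-1: +30 → 30 < 60
  worker-1: +50+55 → 105 ≥ 100
Round 3 — queue-2, worker-1 page on-call.
  cache-1: +10 → 35 < 110
  cache-2: +65+90 → 155 ≥ 60
Round 4 — cache-2 pages on-call.
  cache-1: +60 → 95 < 110
No further pages.

no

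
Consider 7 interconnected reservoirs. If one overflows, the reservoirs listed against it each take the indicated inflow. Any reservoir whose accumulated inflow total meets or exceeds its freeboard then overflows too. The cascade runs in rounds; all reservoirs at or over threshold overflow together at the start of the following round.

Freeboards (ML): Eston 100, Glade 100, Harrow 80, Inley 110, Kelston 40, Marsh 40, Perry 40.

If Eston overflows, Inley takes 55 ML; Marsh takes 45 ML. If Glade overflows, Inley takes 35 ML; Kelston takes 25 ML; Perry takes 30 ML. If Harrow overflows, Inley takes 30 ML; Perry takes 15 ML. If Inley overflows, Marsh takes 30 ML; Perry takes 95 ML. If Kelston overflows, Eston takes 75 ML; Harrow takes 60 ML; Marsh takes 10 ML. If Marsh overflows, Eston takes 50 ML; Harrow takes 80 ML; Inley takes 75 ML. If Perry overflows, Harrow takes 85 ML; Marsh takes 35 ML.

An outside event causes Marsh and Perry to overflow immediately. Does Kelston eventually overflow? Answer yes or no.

no

Round 1 — Marsh, Perry overflow (initial).
  Eston: +50 → 50 < 100
  Harrow: +80+85 → 165 ≥ 80
  Inley: +75 → 75 < 110
Round 2 — Harrow overflows.
  Inley: +30 → 105 < 110
No further overflows.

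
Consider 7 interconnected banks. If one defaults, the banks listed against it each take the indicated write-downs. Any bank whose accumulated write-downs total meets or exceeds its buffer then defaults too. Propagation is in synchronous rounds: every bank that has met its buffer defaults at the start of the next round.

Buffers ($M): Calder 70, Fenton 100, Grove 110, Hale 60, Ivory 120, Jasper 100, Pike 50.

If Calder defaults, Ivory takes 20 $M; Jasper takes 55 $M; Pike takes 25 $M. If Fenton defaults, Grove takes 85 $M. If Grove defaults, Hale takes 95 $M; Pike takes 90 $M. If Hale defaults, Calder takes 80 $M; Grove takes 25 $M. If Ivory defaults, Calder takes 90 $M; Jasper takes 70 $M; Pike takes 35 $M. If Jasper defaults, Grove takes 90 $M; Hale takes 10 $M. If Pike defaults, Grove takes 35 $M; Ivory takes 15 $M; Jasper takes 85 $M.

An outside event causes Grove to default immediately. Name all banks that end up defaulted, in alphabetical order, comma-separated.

Calder, Grove, Hale, Jasper, Pike

Round 1 — Grove defaults (initial).
  Hale: +95 → 95 ≥ 60
  Pike: +90 → 90 ≥ 50
Round 2 — Hale, Pike default.
  Calder: +80 → 80 ≥ 70
  Ivory: +15 → 15 < 120
  Jasper: +85 → 85 < 100
Round 3 — Calder defaults.
  Ivory: +20 → 35 < 120
  Jasper: +55 → 140 ≥ 100
Round 4 — Jasper defaults.
No further defaults.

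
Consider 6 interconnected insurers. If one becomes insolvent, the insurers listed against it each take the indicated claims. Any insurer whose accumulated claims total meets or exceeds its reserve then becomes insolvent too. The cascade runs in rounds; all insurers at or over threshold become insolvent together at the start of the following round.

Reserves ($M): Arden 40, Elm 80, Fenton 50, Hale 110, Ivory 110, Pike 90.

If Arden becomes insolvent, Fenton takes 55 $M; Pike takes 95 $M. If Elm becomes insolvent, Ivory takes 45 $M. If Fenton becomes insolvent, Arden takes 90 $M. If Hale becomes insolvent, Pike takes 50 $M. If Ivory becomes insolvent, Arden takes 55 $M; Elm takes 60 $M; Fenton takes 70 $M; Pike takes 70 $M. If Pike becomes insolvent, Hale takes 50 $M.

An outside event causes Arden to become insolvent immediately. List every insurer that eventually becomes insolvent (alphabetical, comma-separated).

Arden, Fenton, Pike

Round 1 — Arden becomes insolvent (initial).
  Fenton: +55 → 55 ≥ 50
  Pike: +95 → 95 ≥ 90
Round 2 — Fenton, Pike become insolvent.
  Hale: +50 → 50 < 110
No further insolvencies.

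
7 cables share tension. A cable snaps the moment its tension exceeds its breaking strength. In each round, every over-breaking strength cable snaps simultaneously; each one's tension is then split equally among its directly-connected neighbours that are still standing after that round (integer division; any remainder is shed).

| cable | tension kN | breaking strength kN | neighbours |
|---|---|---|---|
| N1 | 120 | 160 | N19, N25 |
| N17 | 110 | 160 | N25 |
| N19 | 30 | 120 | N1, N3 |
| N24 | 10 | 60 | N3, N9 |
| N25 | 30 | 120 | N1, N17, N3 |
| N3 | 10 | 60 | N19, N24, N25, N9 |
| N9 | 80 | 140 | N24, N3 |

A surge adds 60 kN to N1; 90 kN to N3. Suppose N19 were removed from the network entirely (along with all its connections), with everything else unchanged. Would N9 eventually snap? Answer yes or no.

With N19 removed:
Round 1 — N1 at 180 > 160; N3 at 100 > 60. N1, N3 snap.
  N1 sheds 180 kN to N25: 180 each.
    N25: 30+180 = 210 > 120
  N3 sheds 100 kN to N24, N25, N9: 33 each (1 lost).
    N24: 10+33 = 43 ≤ 60
    N25: 210+33 = 243 > 120
    N9: 80+33 = 113 ≤ 140
Round 2 — N25 snaps.
  N25 sheds 243 kN to N17: 243 each.
    N17: 110+243 = 353 > 160
Round 3 — N17 snaps.
  N17 sheds 353 kN: no online neighbours, lost.
No further breaks.

no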